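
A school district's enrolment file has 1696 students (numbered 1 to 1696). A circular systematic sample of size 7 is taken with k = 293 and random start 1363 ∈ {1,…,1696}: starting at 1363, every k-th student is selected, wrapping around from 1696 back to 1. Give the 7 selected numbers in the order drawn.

Selection 1: 1363
Selection 2: 1363 + 293 = 1656
Selection 3: 1656 + 293 = 1949 → 1949 − 1696 = 253
Selection 4: 253 + 293 = 546
Selection 5: 546 + 293 = 839
Selection 6: 839 + 293 = 1132
Selection 7: 1132 + 293 = 1425

1363, 1656, 253, 546, 839, 1132, 1425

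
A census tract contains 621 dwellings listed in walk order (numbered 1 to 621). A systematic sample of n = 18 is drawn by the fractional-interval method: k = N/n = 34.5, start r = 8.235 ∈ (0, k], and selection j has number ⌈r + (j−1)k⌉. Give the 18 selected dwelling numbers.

9, 43, 78, 112, 147, 181, 216, 250, 285, 319, 354, 388, 423, 457, 492, 526, 561, 595

j=1: r + 0k = 8.235 → ⌈·⌉ = 9
j=2: r + 1k = 42.735 → ⌈·⌉ = 43
j=3: r + 2k = 77.235 → ⌈·⌉ = 78
j=4: r + 3k = 111.735 → ⌈·⌉ = 112
j=5: r + 4k = 146.235 → ⌈·⌉ = 147
j=6: r + 5k = 180.735 → ⌈·⌉ = 181
j=7: r + 6k = 215.235 → ⌈·⌉ = 216
j=8: r + 7k = 249.735 → ⌈·⌉ = 250
j=9: r + 8k = 284.235 → ⌈·⌉ = 285
j=10: r + 9k = 318.735 → ⌈·⌉ = 319
j=11: r + 10k = 353.235 → ⌈·⌉ = 354
j=12: r + 11k = 387.735 → ⌈·⌉ = 388
j=13: r + 12k = 422.235 → ⌈·⌉ = 423
j=14: r + 13k = 456.735 → ⌈·⌉ = 457
j=15: r + 14k = 491.235 → ⌈·⌉ = 492
j=16: r + 15k = 525.735 → ⌈·⌉ = 526
j=17: r + 16k = 560.235 → ⌈·⌉ = 561
j=18: r + 17k = 594.735 → ⌈·⌉ = 595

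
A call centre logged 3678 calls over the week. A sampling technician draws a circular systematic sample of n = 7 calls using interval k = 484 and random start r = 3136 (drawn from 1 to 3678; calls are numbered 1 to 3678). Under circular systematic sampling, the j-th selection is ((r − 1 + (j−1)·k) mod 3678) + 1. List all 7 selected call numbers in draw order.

Selection 1: 3136
Selection 2: 3136 + 484 = 3620
Selection 3: 3620 + 484 = 4104 → 4104 − 3678 = 426
Selection 4: 426 + 484 = 910
Selection 5: 910 + 484 = 1394
Selection 6: 1394 + 484 = 1878
Selection 7: 1878 + 484 = 2362

3136, 3620, 426, 910, 1394, 1878, 2362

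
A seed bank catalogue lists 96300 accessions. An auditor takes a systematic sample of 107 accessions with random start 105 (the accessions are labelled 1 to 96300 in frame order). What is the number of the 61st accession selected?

54105

k = 96300/107 = 900
61st selection = r + (61−1)·k = 105 + 60×900 = 105 + 54000 = 54105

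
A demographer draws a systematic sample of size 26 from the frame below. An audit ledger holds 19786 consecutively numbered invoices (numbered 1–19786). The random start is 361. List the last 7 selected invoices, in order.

k = N/n = 19786/26 = 761
20th selection = 361 + 19×761 = 14820
21st: 14820 + 761 = 15581
22nd: 15581 + 761 = 16342
23rd: 16342 + 761 = 17103
24th: 17103 + 761 = 17864
25th: 17864 + 761 = 18625
26th: 18625 + 761 = 19386

14820, 15581, 16342, 17103, 17864, 18625, 19386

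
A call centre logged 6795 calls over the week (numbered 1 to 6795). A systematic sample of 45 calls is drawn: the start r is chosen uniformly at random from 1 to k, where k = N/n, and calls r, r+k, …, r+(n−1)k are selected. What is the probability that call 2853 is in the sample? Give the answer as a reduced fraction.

k = 6795/45 = 151.
Call 2853 is selected iff r ≡ 2853 (mod 151); exactly one such r in {1,…,151}.
Inclusion probability = 1/151.

1/151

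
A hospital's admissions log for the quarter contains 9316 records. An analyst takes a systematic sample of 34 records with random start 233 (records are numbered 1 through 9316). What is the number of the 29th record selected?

7905

k = 9316/34 = 274
29th selection = r + (29−1)·k = 233 + 28×274 = 233 + 7672 = 7905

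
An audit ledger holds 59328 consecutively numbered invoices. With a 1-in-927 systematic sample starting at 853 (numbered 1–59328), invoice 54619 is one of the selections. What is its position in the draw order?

59

k = 927
position = (54619 − 853)/927 + 1 = 53766/927 + 1 = 58 + 1 = 59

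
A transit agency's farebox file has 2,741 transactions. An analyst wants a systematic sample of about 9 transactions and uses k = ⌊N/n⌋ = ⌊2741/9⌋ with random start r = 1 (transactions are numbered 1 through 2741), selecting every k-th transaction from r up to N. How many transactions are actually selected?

10

k = ⌊2741/9⌋ = 304
Achieved size = ⌊(2741 − 1)/304⌋ + 1 = ⌊2740/304⌋ + 1 = 9 + 1 = 10
(last selection: 1 + 9×304 = 2737 ≤ 2741; next would be 3041 > 2741)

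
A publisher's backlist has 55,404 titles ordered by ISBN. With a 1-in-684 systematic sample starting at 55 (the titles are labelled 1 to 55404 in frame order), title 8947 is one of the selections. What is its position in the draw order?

14

k = 684
position = (8947 − 55)/684 + 1 = 8892/684 + 1 = 13 + 1 = 14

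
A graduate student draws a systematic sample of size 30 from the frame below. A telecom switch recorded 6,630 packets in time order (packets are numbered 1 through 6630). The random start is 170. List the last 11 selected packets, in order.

k = N/n = 6630/30 = 221
20th selection = 170 + 19×221 = 4369
21st: 4369 + 221 = 4590
22nd: 4590 + 221 = 4811
23rd: 4811 + 221 = 5032
24th: 5032 + 221 = 5253
25th: 5253 + 221 = 5474
26th: 5474 + 221 = 5695
27th: 5695 + 221 = 5916
28th: 5916 + 221 = 6137
29th: 6137 + 221 = 6358
30th: 6358 + 221 = 6579

4369, 4590, 4811, 5032, 5253, 5474, 5695, 5916, 6137, 6358, 6579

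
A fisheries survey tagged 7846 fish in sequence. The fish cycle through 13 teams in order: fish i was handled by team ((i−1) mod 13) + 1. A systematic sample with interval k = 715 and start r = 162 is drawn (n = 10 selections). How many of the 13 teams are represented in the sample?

Consecutive selections differ by k = 715, so their team numbers differ by 715 mod 13 = 0.
gcd(715, 13) = 13, so the sample visits 13/13 = 1 distinct residues mod 13.
Start 162 is team 6; the teams hit are 6.

1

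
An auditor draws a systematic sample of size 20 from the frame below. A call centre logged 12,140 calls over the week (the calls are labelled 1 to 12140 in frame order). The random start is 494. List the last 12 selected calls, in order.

k = N/n = 12140/20 = 607
9th selection = 494 + 8×607 = 5350
10th: 5350 + 607 = 5957
11th: 5957 + 607 = 6564
12th: 6564 + 607 = 7171
13th: 7171 + 607 = 7778
14th: 7778 + 607 = 8385
15th: 8385 + 607 = 8992
16th: 8992 + 607 = 9599
17th: 9599 + 607 = 10206
18th: 10206 + 607 = 10813
19th: 10813 + 607 = 11420
20th: 11420 + 607 = 12027

5350, 5957, 6564, 7171, 7778, 8385, 8992, 9599, 10206, 10813, 11420, 12027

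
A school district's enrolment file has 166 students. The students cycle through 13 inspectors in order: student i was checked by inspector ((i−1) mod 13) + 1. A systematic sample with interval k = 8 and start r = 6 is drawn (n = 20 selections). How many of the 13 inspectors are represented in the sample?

13

Consecutive selections differ by k = 8, so their inspector numbers differ by 8 mod 13 = 8.
gcd(8, 13) = 1, so the sample visits 13/1 = 13 distinct residues mod 13.
Start 6 is inspector 6; the inspectors hit are 1, 2, 3, 4, 5, 6, 7, 8, 9, 10, 11, 12, 13.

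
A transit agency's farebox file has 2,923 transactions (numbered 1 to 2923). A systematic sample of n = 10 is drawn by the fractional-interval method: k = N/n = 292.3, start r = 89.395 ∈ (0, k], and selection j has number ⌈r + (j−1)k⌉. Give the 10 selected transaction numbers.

90, 382, 674, 967, 1259, 1551, 1844, 2136, 2428, 2721

j=1: r + 0k = 89.395 → ⌈·⌉ = 90
j=2: r + 1k = 381.695 → ⌈·⌉ = 382
j=3: r + 2k = 673.995 → ⌈·⌉ = 674
j=4: r + 3k = 966.295 → ⌈·⌉ = 967
j=5: r + 4k = 1258.595 → ⌈·⌉ = 1259
j=6: r + 5k = 1550.895 → ⌈·⌉ = 1551
j=7: r + 6k = 1843.195 → ⌈·⌉ = 1844
j=8: r + 7k = 2135.495 → ⌈·⌉ = 2136
j=9: r + 8k = 2427.795 → ⌈·⌉ = 2428
j=10: r + 9k = 2720.095 → ⌈·⌉ = 2721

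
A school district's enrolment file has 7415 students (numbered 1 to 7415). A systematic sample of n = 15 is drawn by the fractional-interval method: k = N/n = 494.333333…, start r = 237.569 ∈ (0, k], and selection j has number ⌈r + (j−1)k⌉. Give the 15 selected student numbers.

238, 732, 1227, 1721, 2215, 2710, 3204, 3698, 4193, 4687, 5181, 5676, 6170, 6664, 7159

j=1: r + 0k = 237.569 → ⌈·⌉ = 238
j=2: r + 1k = 731.902333… → ⌈·⌉ = 732
j=3: r + 2k = 1226.235666… → ⌈·⌉ = 1227
j=4: r + 3k = 1720.569 → ⌈·⌉ = 1721
j=5: r + 4k = 2214.902333… → ⌈·⌉ = 2215
j=6: r + 5k = 2709.235666… → ⌈·⌉ = 2710
j=7: r + 6k = 3203.569 → ⌈·⌉ = 3204
j=8: r + 7k = 3697.902333… → ⌈·⌉ = 3698
j=9: r + 8k = 4192.235666… → ⌈·⌉ = 4193
j=10: r + 9k = 4686.569 → ⌈·⌉ = 4687
j=11: r + 10k = 5180.902333… → ⌈·⌉ = 5181
j=12: r + 11k = 5675.235666… → ⌈·⌉ = 5676
j=13: r + 12k = 6169.569 → ⌈·⌉ = 6170
j=14: r + 13k = 6663.902333… → ⌈·⌉ = 6664
j=15: r + 14k = 7158.235666… → ⌈·⌉ = 7159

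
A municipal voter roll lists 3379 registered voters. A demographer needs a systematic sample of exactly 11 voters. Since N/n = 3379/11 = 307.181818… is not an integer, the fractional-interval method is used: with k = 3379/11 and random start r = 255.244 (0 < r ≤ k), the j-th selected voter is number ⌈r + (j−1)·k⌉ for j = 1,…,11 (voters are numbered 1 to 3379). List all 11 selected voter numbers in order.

256, 563, 870, 1177, 1484, 1792, 2099, 2406, 2713, 3020, 3328

j=1: r + 0k = 255.244 → ⌈·⌉ = 256
j=2: r + 1k = 562.425818… → ⌈·⌉ = 563
j=3: r + 2k = 869.607636… → ⌈·⌉ = 870
j=4: r + 3k = 1176.789454… → ⌈·⌉ = 1177
j=5: r + 4k = 1483.971272… → ⌈·⌉ = 1484
j=6: r + 5k = 1791.153090… → ⌈·⌉ = 1792
j=7: r + 6k = 2098.334909… → ⌈·⌉ = 2099
j=8: r + 7k = 2405.516727… → ⌈·⌉ = 2406
j=9: r + 8k = 2712.698545… → ⌈·⌉ = 2713
j=10: r + 9k = 3019.880363… → ⌈·⌉ = 3020
j=11: r + 10k = 3327.062181… → ⌈·⌉ = 3328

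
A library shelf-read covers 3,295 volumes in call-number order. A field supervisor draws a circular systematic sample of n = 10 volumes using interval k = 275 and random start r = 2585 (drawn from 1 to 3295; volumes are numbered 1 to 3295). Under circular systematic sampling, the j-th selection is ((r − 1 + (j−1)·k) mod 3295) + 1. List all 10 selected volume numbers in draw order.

Selection 1: 2585
Selection 2: 2585 + 275 = 2860
Selection 3: 2860 + 275 = 3135
Selection 4: 3135 + 275 = 3410 → 3410 − 3295 = 115
Selection 5: 115 + 275 = 390
Selection 6: 390 + 275 = 665
Selection 7: 665 + 275 = 940
Selection 8: 940 + 275 = 1215
Selection 9: 1215 + 275 = 1490
Selection 10: 1490 + 275 = 1765

2585, 2860, 3135, 115, 390, 665, 940, 1215, 1490, 1765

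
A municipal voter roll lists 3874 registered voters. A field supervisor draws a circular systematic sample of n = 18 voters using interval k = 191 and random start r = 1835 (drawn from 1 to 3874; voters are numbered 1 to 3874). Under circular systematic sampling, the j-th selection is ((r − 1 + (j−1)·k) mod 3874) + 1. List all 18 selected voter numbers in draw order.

1835, 2026, 2217, 2408, 2599, 2790, 2981, 3172, 3363, 3554, 3745, 62, 253, 444, 635, 826, 1017, 1208

Selection 1: 1835
Selection 2: 1835 + 191 = 2026
Selection 3: 2026 + 191 = 2217
Selection 4: 2217 + 191 = 2408
Selection 5: 2408 + 191 = 2599
Selection 6: 2599 + 191 = 2790
Selection 7: 2790 + 191 = 2981
Selection 8: 2981 + 191 = 3172
Selection 9: 3172 + 191 = 3363
Selection 10: 3363 + 191 = 3554
Selection 11: 3554 + 191 = 3745
Selection 12: 3745 + 191 = 3936 → 3936 − 3874 = 62
Selection 13: 62 + 191 = 253
Selection 14: 253 + 191 = 444
Selection 15: 444 + 191 = 635
Selection 16: 635 + 191 = 826
Selection 17: 826 + 191 = 1017
Selection 18: 1017 + 191 = 1208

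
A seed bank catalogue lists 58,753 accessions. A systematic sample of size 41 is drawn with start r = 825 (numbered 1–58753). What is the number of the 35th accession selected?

k = 58753/41 = 1433
35th selection = r + (35−1)·k = 825 + 34×1433 = 825 + 48722 = 49547

49547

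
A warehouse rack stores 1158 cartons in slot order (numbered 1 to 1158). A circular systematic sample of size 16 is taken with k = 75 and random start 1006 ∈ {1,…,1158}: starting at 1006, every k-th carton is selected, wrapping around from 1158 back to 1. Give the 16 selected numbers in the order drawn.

Selection 1: 1006
Selection 2: 1006 + 75 = 1081
Selection 3: 1081 + 75 = 1156
Selection 4: 1156 + 75 = 1231 → 1231 − 1158 = 73
Selection 5: 73 + 75 = 148
Selection 6: 148 + 75 = 223
Selection 7: 223 + 75 = 298
Selection 8: 298 + 75 = 373
Selection 9: 373 + 75 = 448
Selection 10: 448 + 75 = 523
Selection 11: 523 + 75 = 598
Selection 12: 598 + 75 = 673
Selection 13: 673 + 75 = 748
Selection 14: 748 + 75 = 823
Selection 15: 823 + 75 = 898
Selection 16: 898 + 75 = 973

1006, 1081, 1156, 73, 148, 223, 298, 373, 448, 523, 598, 673, 748, 823, 898, 973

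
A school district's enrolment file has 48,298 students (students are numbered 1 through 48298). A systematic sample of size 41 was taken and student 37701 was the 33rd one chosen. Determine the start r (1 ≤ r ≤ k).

5

k = 48298/41 = 1178
r = 37701 − (33−1)×1178 = 37701 − 37696 = 5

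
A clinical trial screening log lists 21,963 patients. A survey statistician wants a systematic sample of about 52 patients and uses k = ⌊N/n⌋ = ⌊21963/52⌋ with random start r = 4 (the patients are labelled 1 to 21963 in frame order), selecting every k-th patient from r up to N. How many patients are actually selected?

k = ⌊21963/52⌋ = 422
Achieved size = ⌊(21963 − 4)/422⌋ + 1 = ⌊21959/422⌋ + 1 = 52 + 1 = 53
(last selection: 4 + 52×422 = 21948 ≤ 21963; next would be 22370 > 21963)

53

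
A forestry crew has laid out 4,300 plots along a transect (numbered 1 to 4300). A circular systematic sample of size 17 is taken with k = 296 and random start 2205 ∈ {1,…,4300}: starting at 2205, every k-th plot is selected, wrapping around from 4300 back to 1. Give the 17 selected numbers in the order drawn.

Selection 1: 2205
Selection 2: 2205 + 296 = 2501
Selection 3: 2501 + 296 = 2797
Selection 4: 2797 + 296 = 3093
Selection 5: 3093 + 296 = 3389
Selection 6: 3389 + 296 = 3685
Selection 7: 3685 + 296 = 3981
Selection 8: 3981 + 296 = 4277
Selection 9: 4277 + 296 = 4573 → 4573 − 4300 = 273
Selection 10: 273 + 296 = 569
Selection 11: 569 + 296 = 865
Selection 12: 865 + 296 = 1161
Selection 13: 1161 + 296 = 1457
Selection 14: 1457 + 296 = 1753
Selection 15: 1753 + 296 = 2049
Selection 16: 2049 + 296 = 2345
Selection 17: 2345 + 296 = 2641

2205, 2501, 2797, 3093, 3389, 3685, 3981, 4277, 273, 569, 865, 1161, 1457, 1753, 2049, 2345, 2641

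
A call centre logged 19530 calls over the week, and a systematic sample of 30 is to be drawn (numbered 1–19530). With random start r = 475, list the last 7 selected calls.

15448, 16099, 16750, 17401, 18052, 18703, 19354

k = N/n = 19530/30 = 651
24th selection = 475 + 23×651 = 15448
25th: 15448 + 651 = 16099
26th: 16099 + 651 = 16750
27th: 16750 + 651 = 17401
28th: 17401 + 651 = 18052
29th: 18052 + 651 = 18703
30th: 18703 + 651 = 19354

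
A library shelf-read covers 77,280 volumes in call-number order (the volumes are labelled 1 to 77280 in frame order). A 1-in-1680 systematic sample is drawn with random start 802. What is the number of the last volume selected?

76402

k = 1680
46th selection = r + (46−1)·k = 802 + 45×1680 = 802 + 75600 = 76402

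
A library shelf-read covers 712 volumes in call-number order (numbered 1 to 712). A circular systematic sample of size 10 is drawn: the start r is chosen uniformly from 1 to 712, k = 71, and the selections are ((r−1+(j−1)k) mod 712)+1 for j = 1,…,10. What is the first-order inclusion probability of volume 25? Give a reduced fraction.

For each position j, as r ranges over 1…712 the j-th selection hits every volume exactly once, so volume 25 is selected for exactly 10 of the 712 starts.
Inclusion probability = 10/712 = 5/356.

5/356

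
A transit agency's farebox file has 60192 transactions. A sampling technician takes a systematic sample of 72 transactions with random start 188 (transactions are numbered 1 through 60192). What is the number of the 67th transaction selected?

k = 60192/72 = 836
67th selection = r + (67−1)·k = 188 + 66×836 = 188 + 55176 = 55364

55364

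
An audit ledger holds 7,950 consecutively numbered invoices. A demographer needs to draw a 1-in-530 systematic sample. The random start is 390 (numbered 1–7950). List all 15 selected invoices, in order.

invoice 1: 390
invoice 2: 390 + 530 = 920
invoice 3: 920 + 530 = 1450
invoice 4: 1450 + 530 = 1980
invoice 5: 1980 + 530 = 2510
invoice 6: 2510 + 530 = 3040
invoice 7: 3040 + 530 = 3570
invoice 8: 3570 + 530 = 4100
invoice 9: 4100 + 530 = 4630
invoice 10: 4630 + 530 = 5160
invoice 11: 5160 + 530 = 5690
invoice 12: 5690 + 530 = 6220
invoice 13: 6220 + 530 = 6750
invoice 14: 6750 + 530 = 7280
invoice 15: 7280 + 530 = 7810

390, 920, 1450, 1980, 2510, 3040, 3570, 4100, 4630, 5160, 5690, 6220, 6750, 7280, 7810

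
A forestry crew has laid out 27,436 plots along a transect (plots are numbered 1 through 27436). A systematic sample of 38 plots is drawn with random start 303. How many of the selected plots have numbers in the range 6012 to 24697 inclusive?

26

k = 27436/38 = 722
First selection ≥ 6012: 303 + ⌈(6012−303)/722⌉·722 = 303 + 8×722 = 6079
Last selection ≤ 24697: 303 + ⌊(24697−303)/722⌋·722 = 303 + 33×722 = 24129
Count = 33 − 8 + 1 = 26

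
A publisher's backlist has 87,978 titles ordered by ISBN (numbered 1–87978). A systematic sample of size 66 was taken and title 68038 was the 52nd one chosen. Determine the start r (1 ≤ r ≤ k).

k = 87978/66 = 1333
r = 68038 − (52−1)×1333 = 68038 − 67983 = 55

55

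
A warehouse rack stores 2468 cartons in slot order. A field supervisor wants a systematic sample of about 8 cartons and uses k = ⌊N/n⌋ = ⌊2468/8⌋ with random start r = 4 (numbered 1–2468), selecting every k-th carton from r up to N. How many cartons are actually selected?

9

k = ⌊2468/8⌋ = 308
Achieved size = ⌊(2468 − 4)/308⌋ + 1 = ⌊2464/308⌋ + 1 = 8 + 1 = 9
(last selection: 4 + 8×308 = 2468 ≤ 2468; next would be 2776 > 2468)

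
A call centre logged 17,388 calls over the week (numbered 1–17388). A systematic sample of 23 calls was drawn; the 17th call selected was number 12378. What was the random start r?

282

k = 17388/23 = 756
r = 12378 − (17−1)×756 = 12378 − 12096 = 282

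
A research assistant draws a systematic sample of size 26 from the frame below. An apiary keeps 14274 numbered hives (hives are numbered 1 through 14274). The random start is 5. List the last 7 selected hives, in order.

k = N/n = 14274/26 = 549
20th selection = 5 + 19×549 = 10436
21st: 10436 + 549 = 10985
22nd: 10985 + 549 = 11534
23rd: 11534 + 549 = 12083
24th: 12083 + 549 = 12632
25th: 12632 + 549 = 13181
26th: 13181 + 549 = 13730

10436, 10985, 11534, 12083, 12632, 13181, 13730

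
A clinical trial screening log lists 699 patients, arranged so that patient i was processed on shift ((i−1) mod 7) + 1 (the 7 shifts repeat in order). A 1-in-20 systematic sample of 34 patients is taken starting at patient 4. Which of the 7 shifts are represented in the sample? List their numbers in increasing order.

Consecutive selections differ by k = 20, so their shift numbers differ by 20 mod 7 = 6.
gcd(20, 7) = 1, so the sample visits 7/1 = 7 distinct residues mod 7.
Start 4 is shift 4; the shifts hit are 1, 2, 3, 4, 5, 6, 7.

1, 2, 3, 4, 5, 6, 7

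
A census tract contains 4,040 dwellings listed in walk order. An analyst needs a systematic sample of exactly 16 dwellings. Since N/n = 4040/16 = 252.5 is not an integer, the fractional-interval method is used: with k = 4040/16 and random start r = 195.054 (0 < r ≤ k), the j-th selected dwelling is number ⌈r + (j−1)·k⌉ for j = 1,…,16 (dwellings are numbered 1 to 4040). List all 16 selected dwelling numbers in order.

j=1: r + 0k = 195.054 → ⌈·⌉ = 196
j=2: r + 1k = 447.554 → ⌈·⌉ = 448
j=3: r + 2k = 700.054 → ⌈·⌉ = 701
j=4: r + 3k = 952.554 → ⌈·⌉ = 953
j=5: r + 4k = 1205.054 → ⌈·⌉ = 1206
j=6: r + 5k = 1457.554 → ⌈·⌉ = 1458
j=7: r + 6k = 1710.054 → ⌈·⌉ = 1711
j=8: r + 7k = 1962.554 → ⌈·⌉ = 1963
j=9: r + 8k = 2215.054 → ⌈·⌉ = 2216
j=10: r + 9k = 2467.554 → ⌈·⌉ = 2468
j=11: r + 10k = 2720.054 → ⌈·⌉ = 2721
j=12: r + 11k = 2972.554 → ⌈·⌉ = 2973
j=13: r + 12k = 3225.054 → ⌈·⌉ = 3226
j=14: r + 13k = 3477.554 → ⌈·⌉ = 3478
j=15: r + 14k = 3730.054 → ⌈·⌉ = 3731
j=16: r + 15k = 3982.554 → ⌈·⌉ = 3983

196, 448, 701, 953, 1206, 1458, 1711, 1963, 2216, 2468, 2721, 2973, 3226, 3478, 3731, 3983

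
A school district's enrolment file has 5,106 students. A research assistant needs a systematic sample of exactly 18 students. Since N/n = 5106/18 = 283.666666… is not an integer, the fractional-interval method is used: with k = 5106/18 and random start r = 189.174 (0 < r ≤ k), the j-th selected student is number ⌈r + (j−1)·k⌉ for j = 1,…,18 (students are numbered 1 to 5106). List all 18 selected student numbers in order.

190, 473, 757, 1041, 1324, 1608, 1892, 2175, 2459, 2743, 3026, 3310, 3594, 3877, 4161, 4445, 4728, 5012

j=1: r + 0k = 189.174 → ⌈·⌉ = 190
j=2: r + 1k = 472.840666… → ⌈·⌉ = 473
j=3: r + 2k = 756.507333… → ⌈·⌉ = 757
j=4: r + 3k = 1040.174 → ⌈·⌉ = 1041
j=5: r + 4k = 1323.840666… → ⌈·⌉ = 1324
j=6: r + 5k = 1607.507333… → ⌈·⌉ = 1608
j=7: r + 6k = 1891.174 → ⌈·⌉ = 1892
j=8: r + 7k = 2174.840666… → ⌈·⌉ = 2175
j=9: r + 8k = 2458.507333… → ⌈·⌉ = 2459
j=10: r + 9k = 2742.174 → ⌈·⌉ = 2743
j=11: r + 10k = 3025.840666… → ⌈·⌉ = 3026
j=12: r + 11k = 3309.507333… → ⌈·⌉ = 3310
j=13: r + 12k = 3593.174 → ⌈·⌉ = 3594
j=14: r + 13k = 3876.840666… → ⌈·⌉ = 3877
j=15: r + 14k = 4160.507333… → ⌈·⌉ = 4161
j=16: r + 15k = 4444.174 → ⌈·⌉ = 4445
j=17: r + 16k = 4727.840666… → ⌈·⌉ = 4728
j=18: r + 17k = 5011.507333… → ⌈·⌉ = 5012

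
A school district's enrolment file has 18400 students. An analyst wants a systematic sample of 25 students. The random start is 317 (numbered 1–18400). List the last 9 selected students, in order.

12093, 12829, 13565, 14301, 15037, 15773, 16509, 17245, 17981

k = N/n = 18400/25 = 736
17th selection = 317 + 16×736 = 12093
18th: 12093 + 736 = 12829
19th: 12829 + 736 = 13565
20th: 13565 + 736 = 14301
21st: 14301 + 736 = 15037
22nd: 15037 + 736 = 15773
23rd: 15773 + 736 = 16509
24th: 16509 + 736 = 17245
25th: 17245 + 736 = 17981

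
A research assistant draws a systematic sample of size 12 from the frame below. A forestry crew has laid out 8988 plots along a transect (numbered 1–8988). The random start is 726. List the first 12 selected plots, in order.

726, 1475, 2224, 2973, 3722, 4471, 5220, 5969, 6718, 7467, 8216, 8965

k = N/n = 8988/12 = 749
plot 1: 726
plot 2: 726 + 749 = 1475
plot 3: 1475 + 749 = 2224
plot 4: 2224 + 749 = 2973
plot 5: 2973 + 749 = 3722
plot 6: 3722 + 749 = 4471
plot 7: 4471 + 749 = 5220
plot 8: 5220 + 749 = 5969
plot 9: 5969 + 749 = 6718
plot 10: 6718 + 749 = 7467
plot 11: 7467 + 749 = 8216
plot 12: 8216 + 749 = 8965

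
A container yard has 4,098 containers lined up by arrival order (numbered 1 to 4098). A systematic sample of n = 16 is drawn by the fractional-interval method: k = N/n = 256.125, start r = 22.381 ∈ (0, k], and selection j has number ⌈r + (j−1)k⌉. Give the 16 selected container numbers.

23, 279, 535, 791, 1047, 1304, 1560, 1816, 2072, 2328, 2584, 2840, 3096, 3353, 3609, 3865

j=1: r + 0k = 22.381 → ⌈·⌉ = 23
j=2: r + 1k = 278.506 → ⌈·⌉ = 279
j=3: r + 2k = 534.631 → ⌈·⌉ = 535
j=4: r + 3k = 790.756 → ⌈·⌉ = 791
j=5: r + 4k = 1046.881 → ⌈·⌉ = 1047
j=6: r + 5k = 1303.006 → ⌈·⌉ = 1304
j=7: r + 6k = 1559.131 → ⌈·⌉ = 1560
j=8: r + 7k = 1815.256 → ⌈·⌉ = 1816
j=9: r + 8k = 2071.381 → ⌈·⌉ = 2072
j=10: r + 9k = 2327.506 → ⌈·⌉ = 2328
j=11: r + 10k = 2583.631 → ⌈·⌉ = 2584
j=12: r + 11k = 2839.756 → ⌈·⌉ = 2840
j=13: r + 12k = 3095.881 → ⌈·⌉ = 3096
j=14: r + 13k = 3352.006 → ⌈·⌉ = 3353
j=15: r + 14k = 3608.131 → ⌈·⌉ = 3609
j=16: r + 15k = 3864.256 → ⌈·⌉ = 3865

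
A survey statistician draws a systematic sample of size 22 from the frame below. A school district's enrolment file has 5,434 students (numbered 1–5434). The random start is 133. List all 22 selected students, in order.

k = N/n = 5434/22 = 247
student 1: 133
student 2: 133 + 247 = 380
student 3: 380 + 247 = 627
student 4: 627 + 247 = 874
student 5: 874 + 247 = 1121
student 6: 1121 + 247 = 1368
student 7: 1368 + 247 = 1615
student 8: 1615 + 247 = 1862
student 9: 1862 + 247 = 2109
student 10: 2109 + 247 = 2356
student 11: 2356 + 247 = 2603
student 12: 2603 + 247 = 2850
student 13: 2850 + 247 = 3097
student 14: 3097 + 247 = 3344
student 15: 3344 + 247 = 3591
student 16: 3591 + 247 = 3838
student 17: 3838 + 247 = 4085
student 18: 4085 + 247 = 4332
student 19: 4332 + 247 = 4579
student 20: 4579 + 247 = 4826
student 21: 4826 + 247 = 5073
student 22: 5073 + 247 = 5320

133, 380, 627, 874, 1121, 1368, 1615, 1862, 2109, 2356, 2603, 2850, 3097, 3344, 3591, 3838, 4085, 4332, 4579, 4826, 5073, 5320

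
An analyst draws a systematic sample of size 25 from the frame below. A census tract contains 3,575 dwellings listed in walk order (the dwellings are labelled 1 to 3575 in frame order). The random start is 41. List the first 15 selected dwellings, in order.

k = N/n = 3575/25 = 143
dwelling 1: 41
dwelling 2: 41 + 143 = 184
dwelling 3: 184 + 143 = 327
dwelling 4: 327 + 143 = 470
dwelling 5: 470 + 143 = 613
dwelling 6: 613 + 143 = 756
dwelling 7: 756 + 143 = 899
dwelling 8: 899 + 143 = 1042
dwelling 9: 1042 + 143 = 1185
dwelling 10: 1185 + 143 = 1328
dwelling 11: 1328 + 143 = 1471
dwelling 12: 1471 + 143 = 1614
dwelling 13: 1614 + 143 = 1757
dwelling 14: 1757 + 143 = 1900
dwelling 15: 1900 + 143 = 2043

41, 184, 327, 470, 613, 756, 899, 1042, 1185, 1328, 1471, 1614, 1757, 1900, 2043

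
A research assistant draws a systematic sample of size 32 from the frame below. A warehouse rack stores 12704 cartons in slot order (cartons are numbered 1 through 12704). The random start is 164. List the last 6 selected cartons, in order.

10486, 10883, 11280, 11677, 12074, 12471

k = N/n = 12704/32 = 397
27th selection = 164 + 26×397 = 10486
28th: 10486 + 397 = 10883
29th: 10883 + 397 = 11280
30th: 11280 + 397 = 11677
31st: 11677 + 397 = 12074
32nd: 12074 + 397 = 12471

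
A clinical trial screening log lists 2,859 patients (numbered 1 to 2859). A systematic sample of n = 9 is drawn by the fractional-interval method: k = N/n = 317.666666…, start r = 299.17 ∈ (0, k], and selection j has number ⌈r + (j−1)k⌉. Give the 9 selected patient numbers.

300, 617, 935, 1253, 1570, 1888, 2206, 2523, 2841

j=1: r + 0k = 299.17 → ⌈·⌉ = 300
j=2: r + 1k = 616.836666… → ⌈·⌉ = 617
j=3: r + 2k = 934.503333… → ⌈·⌉ = 935
j=4: r + 3k = 1252.17 → ⌈·⌉ = 1253
j=5: r + 4k = 1569.836666… → ⌈·⌉ = 1570
j=6: r + 5k = 1887.503333… → ⌈·⌉ = 1888
j=7: r + 6k = 2205.17 → ⌈·⌉ = 2206
j=8: r + 7k = 2522.836666… → ⌈·⌉ = 2523
j=9: r + 8k = 2840.503333… → ⌈·⌉ = 2841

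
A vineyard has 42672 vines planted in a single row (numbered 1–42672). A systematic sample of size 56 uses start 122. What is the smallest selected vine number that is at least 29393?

29840

k = 42672/56 = 762
Steps past start: ⌈(29393 − 122)/762⌉ = ⌈29271/762⌉ = 39
Selected vine: 122 + 39×762 = 29840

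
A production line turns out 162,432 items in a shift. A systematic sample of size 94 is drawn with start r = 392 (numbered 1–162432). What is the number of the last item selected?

161096

k = 162432/94 = 1728
94th selection = r + (94−1)·k = 392 + 93×1728 = 392 + 160704 = 161096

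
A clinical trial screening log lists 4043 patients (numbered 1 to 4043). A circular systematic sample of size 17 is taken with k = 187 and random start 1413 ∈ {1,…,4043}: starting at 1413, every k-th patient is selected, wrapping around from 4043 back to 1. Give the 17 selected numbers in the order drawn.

Selection 1: 1413
Selection 2: 1413 + 187 = 1600
Selection 3: 1600 + 187 = 1787
Selection 4: 1787 + 187 = 1974
Selection 5: 1974 + 187 = 2161
Selection 6: 2161 + 187 = 2348
Selection 7: 2348 + 187 = 2535
Selection 8: 2535 + 187 = 2722
Selection 9: 2722 + 187 = 2909
Selection 10: 2909 + 187 = 3096
Selection 11: 3096 + 187 = 3283
Selection 12: 3283 + 187 = 3470
Selection 13: 3470 + 187 = 3657
Selection 14: 3657 + 187 = 3844
Selection 15: 3844 + 187 = 4031
Selection 16: 4031 + 187 = 4218 → 4218 − 4043 = 175
Selection 17: 175 + 187 = 362

1413, 1600, 1787, 1974, 2161, 2348, 2535, 2722, 2909, 3096, 3283, 3470, 3657, 3844, 4031, 175, 362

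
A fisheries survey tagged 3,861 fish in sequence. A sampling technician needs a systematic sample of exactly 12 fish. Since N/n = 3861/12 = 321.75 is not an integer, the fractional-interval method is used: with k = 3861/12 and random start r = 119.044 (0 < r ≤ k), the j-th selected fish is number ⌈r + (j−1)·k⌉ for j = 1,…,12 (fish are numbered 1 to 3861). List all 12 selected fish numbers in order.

120, 441, 763, 1085, 1407, 1728, 2050, 2372, 2694, 3015, 3337, 3659

j=1: r + 0k = 119.044 → ⌈·⌉ = 120
j=2: r + 1k = 440.794 → ⌈·⌉ = 441
j=3: r + 2k = 762.544 → ⌈·⌉ = 763
j=4: r + 3k = 1084.294 → ⌈·⌉ = 1085
j=5: r + 4k = 1406.044 → ⌈·⌉ = 1407
j=6: r + 5k = 1727.794 → ⌈·⌉ = 1728
j=7: r + 6k = 2049.544 → ⌈·⌉ = 2050
j=8: r + 7k = 2371.294 → ⌈·⌉ = 2372
j=9: r + 8k = 2693.044 → ⌈·⌉ = 2694
j=10: r + 9k = 3014.794 → ⌈·⌉ = 3015
j=11: r + 10k = 3336.544 → ⌈·⌉ = 3337
j=12: r + 11k = 3658.294 → ⌈·⌉ = 3659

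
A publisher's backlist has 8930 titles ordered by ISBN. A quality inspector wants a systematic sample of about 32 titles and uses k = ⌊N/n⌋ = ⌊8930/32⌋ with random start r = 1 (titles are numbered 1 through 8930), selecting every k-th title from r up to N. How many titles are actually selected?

k = ⌊8930/32⌋ = 279
Achieved size = ⌊(8930 − 1)/279⌋ + 1 = ⌊8929/279⌋ + 1 = 32 + 1 = 33
(last selection: 1 + 32×279 = 8929 ≤ 8930; next would be 9208 > 8930)

33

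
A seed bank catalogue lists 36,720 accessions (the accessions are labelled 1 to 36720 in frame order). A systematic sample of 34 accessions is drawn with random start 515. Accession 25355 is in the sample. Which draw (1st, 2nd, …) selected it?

k = 36720/34 = 1080
position = (25355 − 515)/1080 + 1 = 24840/1080 + 1 = 23 + 1 = 24

24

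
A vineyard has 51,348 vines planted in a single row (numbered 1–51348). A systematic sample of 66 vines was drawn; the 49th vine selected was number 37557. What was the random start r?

213

k = 51348/66 = 778
r = 37557 − (49−1)×778 = 37557 − 37344 = 213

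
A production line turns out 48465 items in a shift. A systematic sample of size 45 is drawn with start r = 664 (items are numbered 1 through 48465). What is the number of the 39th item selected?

41590

k = 48465/45 = 1077
39th selection = r + (39−1)·k = 664 + 38×1077 = 664 + 40926 = 41590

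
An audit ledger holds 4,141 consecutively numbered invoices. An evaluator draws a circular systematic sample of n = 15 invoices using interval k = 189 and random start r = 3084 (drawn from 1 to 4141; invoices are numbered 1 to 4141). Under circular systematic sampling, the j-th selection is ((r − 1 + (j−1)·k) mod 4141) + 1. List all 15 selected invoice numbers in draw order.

3084, 3273, 3462, 3651, 3840, 4029, 77, 266, 455, 644, 833, 1022, 1211, 1400, 1589

Selection 1: 3084
Selection 2: 3084 + 189 = 3273
Selection 3: 3273 + 189 = 3462
Selection 4: 3462 + 189 = 3651
Selection 5: 3651 + 189 = 3840
Selection 6: 3840 + 189 = 4029
Selection 7: 4029 + 189 = 4218 → 4218 − 4141 = 77
Selection 8: 77 + 189 = 266
Selection 9: 266 + 189 = 455
Selection 10: 455 + 189 = 644
Selection 11: 644 + 189 = 833
Selection 12: 833 + 189 = 1022
Selection 13: 1022 + 189 = 1211
Selection 14: 1211 + 189 = 1400
Selection 15: 1400 + 189 = 1589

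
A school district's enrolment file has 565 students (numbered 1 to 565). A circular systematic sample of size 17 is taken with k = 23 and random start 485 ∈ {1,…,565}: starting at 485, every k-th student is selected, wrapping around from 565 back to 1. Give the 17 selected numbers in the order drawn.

485, 508, 531, 554, 12, 35, 58, 81, 104, 127, 150, 173, 196, 219, 242, 265, 288

Selection 1: 485
Selection 2: 485 + 23 = 508
Selection 3: 508 + 23 = 531
Selection 4: 531 + 23 = 554
Selection 5: 554 + 23 = 577 → 577 − 565 = 12
Selection 6: 12 + 23 = 35
Selection 7: 35 + 23 = 58
Selection 8: 58 + 23 = 81
Selection 9: 81 + 23 = 104
Selection 10: 104 + 23 = 127
Selection 11: 127 + 23 = 150
Selection 12: 150 + 23 = 173
Selection 13: 173 + 23 = 196
Selection 14: 196 + 23 = 219
Selection 15: 219 + 23 = 242
Selection 16: 242 + 23 = 265
Selection 17: 265 + 23 = 288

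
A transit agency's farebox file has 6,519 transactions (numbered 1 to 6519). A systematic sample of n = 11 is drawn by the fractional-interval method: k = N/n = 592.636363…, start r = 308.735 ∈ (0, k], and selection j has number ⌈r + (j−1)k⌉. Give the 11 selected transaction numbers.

j=1: r + 0k = 308.735 → ⌈·⌉ = 309
j=2: r + 1k = 901.371363… → ⌈·⌉ = 902
j=3: r + 2k = 1494.007727… → ⌈·⌉ = 1495
j=4: r + 3k = 2086.644090… → ⌈·⌉ = 2087
j=5: r + 4k = 2679.280454… → ⌈·⌉ = 2680
j=6: r + 5k = 3271.916818… → ⌈·⌉ = 3272
j=7: r + 6k = 3864.553181… → ⌈·⌉ = 3865
j=8: r + 7k = 4457.189545… → ⌈·⌉ = 4458
j=9: r + 8k = 5049.825909… → ⌈·⌉ = 5050
j=10: r + 9k = 5642.462272… → ⌈·⌉ = 5643
j=11: r + 10k = 6235.098636… → ⌈·⌉ = 6236

309, 902, 1495, 2087, 2680, 3272, 3865, 4458, 5050, 5643, 6236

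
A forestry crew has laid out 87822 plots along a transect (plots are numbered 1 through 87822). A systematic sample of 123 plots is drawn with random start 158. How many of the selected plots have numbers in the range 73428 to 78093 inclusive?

k = 87822/123 = 714
First selection ≥ 73428: 158 + ⌈(73428−158)/714⌉·714 = 158 + 103×714 = 73700
Last selection ≤ 78093: 158 + ⌊(78093−158)/714⌋·714 = 158 + 109×714 = 77984
Count = 109 − 103 + 1 = 7

7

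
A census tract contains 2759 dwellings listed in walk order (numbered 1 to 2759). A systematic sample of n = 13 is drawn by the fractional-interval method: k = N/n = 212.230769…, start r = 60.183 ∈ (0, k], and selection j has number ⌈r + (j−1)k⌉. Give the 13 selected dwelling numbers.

j=1: r + 0k = 60.183 → ⌈·⌉ = 61
j=2: r + 1k = 272.413769… → ⌈·⌉ = 273
j=3: r + 2k = 484.644538… → ⌈·⌉ = 485
j=4: r + 3k = 696.875307… → ⌈·⌉ = 697
j=5: r + 4k = 909.106076… → ⌈·⌉ = 910
j=6: r + 5k = 1121.336846… → ⌈·⌉ = 1122
j=7: r + 6k = 1333.567615… → ⌈·⌉ = 1334
j=8: r + 7k = 1545.798384… → ⌈·⌉ = 1546
j=9: r + 8k = 1758.029153… → ⌈·⌉ = 1759
j=10: r + 9k = 1970.259923… → ⌈·⌉ = 1971
j=11: r + 10k = 2182.490692… → ⌈·⌉ = 2183
j=12: r + 11k = 2394.721461… → ⌈·⌉ = 2395
j=13: r + 12k = 2606.952230… → ⌈·⌉ = 2607

61, 273, 485, 697, 910, 1122, 1334, 1546, 1759, 1971, 2183, 2395, 2607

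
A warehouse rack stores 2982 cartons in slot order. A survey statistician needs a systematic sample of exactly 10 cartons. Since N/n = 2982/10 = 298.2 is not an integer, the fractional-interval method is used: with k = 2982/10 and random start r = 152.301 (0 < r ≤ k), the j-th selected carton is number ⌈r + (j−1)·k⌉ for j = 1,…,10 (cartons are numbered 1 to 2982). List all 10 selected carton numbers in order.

153, 451, 749, 1047, 1346, 1644, 1942, 2240, 2538, 2837

j=1: r + 0k = 152.301 → ⌈·⌉ = 153
j=2: r + 1k = 450.501 → ⌈·⌉ = 451
j=3: r + 2k = 748.701 → ⌈·⌉ = 749
j=4: r + 3k = 1046.901 → ⌈·⌉ = 1047
j=5: r + 4k = 1345.101 → ⌈·⌉ = 1346
j=6: r + 5k = 1643.301 → ⌈·⌉ = 1644
j=7: r + 6k = 1941.501 → ⌈·⌉ = 1942
j=8: r + 7k = 2239.701 → ⌈·⌉ = 2240
j=9: r + 8k = 2537.901 → ⌈·⌉ = 2538
j=10: r + 9k = 2836.101 → ⌈·⌉ = 2837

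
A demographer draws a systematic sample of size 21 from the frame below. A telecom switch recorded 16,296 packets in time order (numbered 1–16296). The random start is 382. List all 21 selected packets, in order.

382, 1158, 1934, 2710, 3486, 4262, 5038, 5814, 6590, 7366, 8142, 8918, 9694, 10470, 11246, 12022, 12798, 13574, 14350, 15126, 15902

k = N/n = 16296/21 = 776
packet 1: 382
packet 2: 382 + 776 = 1158
packet 3: 1158 + 776 = 1934
packet 4: 1934 + 776 = 2710
packet 5: 2710 + 776 = 3486
packet 6: 3486 + 776 = 4262
packet 7: 4262 + 776 = 5038
packet 8: 5038 + 776 = 5814
packet 9: 5814 + 776 = 6590
packet 10: 6590 + 776 = 7366
packet 11: 7366 + 776 = 8142
packet 12: 8142 + 776 = 8918
packet 13: 8918 + 776 = 9694
packet 14: 9694 + 776 = 10470
packet 15: 10470 + 776 = 11246
packet 16: 11246 + 776 = 12022
packet 17: 12022 + 776 = 12798
packet 18: 12798 + 776 = 13574
packet 19: 13574 + 776 = 14350
packet 20: 14350 + 776 = 15126
packet 21: 15126 + 776 = 15902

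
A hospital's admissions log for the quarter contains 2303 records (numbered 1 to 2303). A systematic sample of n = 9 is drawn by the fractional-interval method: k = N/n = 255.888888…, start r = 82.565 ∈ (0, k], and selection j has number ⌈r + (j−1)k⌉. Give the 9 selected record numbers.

83, 339, 595, 851, 1107, 1363, 1618, 1874, 2130

j=1: r + 0k = 82.565 → ⌈·⌉ = 83
j=2: r + 1k = 338.453888… → ⌈·⌉ = 339
j=3: r + 2k = 594.342777… → ⌈·⌉ = 595
j=4: r + 3k = 850.231666… → ⌈·⌉ = 851
j=5: r + 4k = 1106.120555… → ⌈·⌉ = 1107
j=6: r + 5k = 1362.009444… → ⌈·⌉ = 1363
j=7: r + 6k = 1617.898333… → ⌈·⌉ = 1618
j=8: r + 7k = 1873.787222… → ⌈·⌉ = 1874
j=9: r + 8k = 2129.676111… → ⌈·⌉ = 2130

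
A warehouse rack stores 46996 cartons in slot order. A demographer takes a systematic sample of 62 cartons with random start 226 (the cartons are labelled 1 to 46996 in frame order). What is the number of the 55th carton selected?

k = 46996/62 = 758
55th selection = r + (55−1)·k = 226 + 54×758 = 226 + 40932 = 41158

41158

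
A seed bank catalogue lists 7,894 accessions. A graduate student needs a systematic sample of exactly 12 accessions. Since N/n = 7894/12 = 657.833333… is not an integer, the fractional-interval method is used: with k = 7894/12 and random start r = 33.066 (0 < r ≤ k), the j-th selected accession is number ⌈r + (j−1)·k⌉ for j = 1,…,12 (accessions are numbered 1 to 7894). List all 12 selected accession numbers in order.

j=1: r + 0k = 33.066 → ⌈·⌉ = 34
j=2: r + 1k = 690.899333… → ⌈·⌉ = 691
j=3: r + 2k = 1348.732666… → ⌈·⌉ = 1349
j=4: r + 3k = 2006.566 → ⌈·⌉ = 2007
j=5: r + 4k = 2664.399333… → ⌈·⌉ = 2665
j=6: r + 5k = 3322.232666… → ⌈·⌉ = 3323
j=7: r + 6k = 3980.066 → ⌈·⌉ = 3981
j=8: r + 7k = 4637.899333… → ⌈·⌉ = 4638
j=9: r + 8k = 5295.732666… → ⌈·⌉ = 5296
j=10: r + 9k = 5953.566 → ⌈·⌉ = 5954
j=11: r + 10k = 6611.399333… → ⌈·⌉ = 6612
j=12: r + 11k = 7269.232666… → ⌈·⌉ = 7270

34, 691, 1349, 2007, 2665, 3323, 3981, 4638, 5296, 5954, 6612, 7270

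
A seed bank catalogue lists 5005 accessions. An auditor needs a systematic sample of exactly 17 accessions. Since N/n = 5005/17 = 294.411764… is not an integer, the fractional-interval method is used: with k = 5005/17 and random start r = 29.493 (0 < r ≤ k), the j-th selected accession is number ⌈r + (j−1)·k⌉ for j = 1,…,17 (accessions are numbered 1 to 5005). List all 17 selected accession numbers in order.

j=1: r + 0k = 29.493 → ⌈·⌉ = 30
j=2: r + 1k = 323.904764… → ⌈·⌉ = 324
j=3: r + 2k = 618.316529… → ⌈·⌉ = 619
j=4: r + 3k = 912.728294… → ⌈·⌉ = 913
j=5: r + 4k = 1207.140058… → ⌈·⌉ = 1208
j=6: r + 5k = 1501.551823… → ⌈·⌉ = 1502
j=7: r + 6k = 1795.963588… → ⌈·⌉ = 1796
j=8: r + 7k = 2090.375352… → ⌈·⌉ = 2091
j=9: r + 8k = 2384.787117… → ⌈·⌉ = 2385
j=10: r + 9k = 2679.198882… → ⌈·⌉ = 2680
j=11: r + 10k = 2973.610647… → ⌈·⌉ = 2974
j=12: r + 11k = 3268.022411… → ⌈·⌉ = 3269
j=13: r + 12k = 3562.434176… → ⌈·⌉ = 3563
j=14: r + 13k = 3856.845941… → ⌈·⌉ = 3857
j=15: r + 14k = 4151.257705… → ⌈·⌉ = 4152
j=16: r + 15k = 4445.669470… → ⌈·⌉ = 4446
j=17: r + 16k = 4740.081235… → ⌈·⌉ = 4741

30, 324, 619, 913, 1208, 1502, 1796, 2091, 2385, 2680, 2974, 3269, 3563, 3857, 4152, 4446, 4741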